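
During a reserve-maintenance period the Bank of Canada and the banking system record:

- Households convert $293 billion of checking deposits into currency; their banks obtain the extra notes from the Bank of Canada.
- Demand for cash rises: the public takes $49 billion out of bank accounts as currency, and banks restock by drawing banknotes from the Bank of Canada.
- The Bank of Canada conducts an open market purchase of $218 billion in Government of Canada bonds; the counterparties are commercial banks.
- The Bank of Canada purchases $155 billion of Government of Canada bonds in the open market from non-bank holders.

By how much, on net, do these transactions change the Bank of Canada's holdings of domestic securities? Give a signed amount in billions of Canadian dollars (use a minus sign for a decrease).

Currency withdrawal $293 billion: the Bank of Canada's securities portfolio is untouched → 0.
Currency withdrawal $49 billion: the Bank of Canada's securities portfolio is untouched → 0.
OMO purchase (from banks) $218 billion: securities added to the Bank of Canada's portfolio → +$218B.
Asset purchase (from non-banks) $155 billion: securities added to the Bank of Canada's portfolio → +$155B.
Net: 0 + 0 + 218 + 155 = +$373 billion.

+$373 billion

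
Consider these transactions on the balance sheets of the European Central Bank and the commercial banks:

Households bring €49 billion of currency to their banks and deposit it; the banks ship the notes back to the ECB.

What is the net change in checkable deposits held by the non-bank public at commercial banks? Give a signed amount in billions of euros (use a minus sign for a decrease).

+€49 billion

Currency deposit €49 billion: non-bank counterparties' bank balances rise → +€49B.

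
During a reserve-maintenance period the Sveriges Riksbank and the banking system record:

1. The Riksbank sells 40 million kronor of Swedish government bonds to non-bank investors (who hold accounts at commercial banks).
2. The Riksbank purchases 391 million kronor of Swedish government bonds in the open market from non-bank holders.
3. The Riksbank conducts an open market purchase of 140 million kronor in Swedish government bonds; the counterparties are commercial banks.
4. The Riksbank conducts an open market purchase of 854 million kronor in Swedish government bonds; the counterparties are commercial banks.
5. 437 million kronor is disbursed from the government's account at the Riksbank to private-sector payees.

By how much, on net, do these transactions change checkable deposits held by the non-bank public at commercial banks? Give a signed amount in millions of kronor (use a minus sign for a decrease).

Riksbank balance sheet:
  Assets:      Securities +1345M
  Liabilities: Bank reserves +1782M, Government deposits −437M
Commercial banking system:
  Assets:      Reserves at CB +1782M, Securities −994M
  Liabilities: Checkable deposits +788M
So the change in checkable deposits held by the non-bank public at commercial banks is +788 million.

+788 million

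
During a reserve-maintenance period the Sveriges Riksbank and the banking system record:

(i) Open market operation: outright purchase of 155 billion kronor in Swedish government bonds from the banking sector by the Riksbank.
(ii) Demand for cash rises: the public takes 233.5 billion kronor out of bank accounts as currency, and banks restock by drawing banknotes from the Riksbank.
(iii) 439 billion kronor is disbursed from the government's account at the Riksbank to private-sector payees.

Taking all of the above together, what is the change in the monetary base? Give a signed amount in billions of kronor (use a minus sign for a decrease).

+594 billion

OMO purchase (from banks) 155 billion kronor: Riksbank balance sheet expands → +155B.
Currency withdrawal 233.5 billion kronor: just a shift between currency and reserves — both are base money → 0.
Government spending 439 billion kronor: a non-base liability converts back to reserves → +439B.
Net: 155 + 0 + 439 = +594 billion.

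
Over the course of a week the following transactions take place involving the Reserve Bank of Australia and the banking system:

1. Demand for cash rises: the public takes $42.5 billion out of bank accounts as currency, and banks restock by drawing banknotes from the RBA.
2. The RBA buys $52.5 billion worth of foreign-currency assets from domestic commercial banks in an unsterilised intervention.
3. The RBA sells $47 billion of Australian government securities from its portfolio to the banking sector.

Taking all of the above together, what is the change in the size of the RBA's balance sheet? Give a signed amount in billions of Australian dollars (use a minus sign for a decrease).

Currency withdrawal $42.5 billion: only the composition of liabilities changes → 0.
FX purchase $52.5 billion: an RBA asset is acquired → +$52.5B.
OMO sale (to banks) $47 billion: an RBA asset is shed → −$47B.
Net: 0 + 52.5 − 47 = +$5.5 billion.

+$5.5 billion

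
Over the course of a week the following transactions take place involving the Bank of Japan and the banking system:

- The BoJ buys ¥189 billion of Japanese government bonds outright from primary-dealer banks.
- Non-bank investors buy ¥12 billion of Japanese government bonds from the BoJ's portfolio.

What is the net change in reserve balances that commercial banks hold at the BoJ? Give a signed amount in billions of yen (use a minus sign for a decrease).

OMO purchase (from banks) ¥189 billion: the BoJ pays by crediting reserve accounts → +¥189B.
Asset sale (to non-banks) ¥12 billion: the non-bank buyers' banks settle from reserves → −¥12B.
Net: 189 − 12 = +¥177 billion.

+¥177 billion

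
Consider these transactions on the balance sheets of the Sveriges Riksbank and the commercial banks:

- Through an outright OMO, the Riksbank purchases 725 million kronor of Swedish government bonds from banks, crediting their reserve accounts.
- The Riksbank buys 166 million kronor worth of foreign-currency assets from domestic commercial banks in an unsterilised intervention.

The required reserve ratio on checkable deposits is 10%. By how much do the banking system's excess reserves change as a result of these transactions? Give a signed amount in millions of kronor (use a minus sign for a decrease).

OMO purchase (from banks) 725 million kronor: reserves +725M, deposits 0.
FX purchase 166 million kronor: reserves +166M, deposits 0.
Totals: Δreserves = +891M, Δdeposits = 0.
Δrequired reserves = 10% × 0 = 0.
Δexcess reserves = Δreserves − Δrequired = +891M − (0) = +891 million.

+891 million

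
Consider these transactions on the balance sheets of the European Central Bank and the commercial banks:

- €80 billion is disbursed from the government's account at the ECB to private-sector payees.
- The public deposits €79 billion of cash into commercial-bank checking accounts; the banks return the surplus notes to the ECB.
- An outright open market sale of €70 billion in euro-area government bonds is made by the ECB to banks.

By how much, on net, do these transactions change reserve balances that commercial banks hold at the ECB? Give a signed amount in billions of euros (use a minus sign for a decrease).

Government spending €80 billion: government payments flow into bank reserve accounts → +€80B.
Currency deposit €79 billion: returned notes are swapped for reserve credit → +€79B.
OMO sale (to banks) €70 billion: the buying banks pay out of their reserve balances → −€70B.
Net: 80 + 79 − 70 = +€89 billion.

+€89 billion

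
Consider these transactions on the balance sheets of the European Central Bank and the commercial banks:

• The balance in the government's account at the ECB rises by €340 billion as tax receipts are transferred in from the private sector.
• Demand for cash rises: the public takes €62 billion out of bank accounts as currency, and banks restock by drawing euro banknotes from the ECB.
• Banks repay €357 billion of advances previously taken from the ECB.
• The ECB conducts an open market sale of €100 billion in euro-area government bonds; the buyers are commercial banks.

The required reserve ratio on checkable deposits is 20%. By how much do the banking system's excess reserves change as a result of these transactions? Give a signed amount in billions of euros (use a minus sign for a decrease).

Government account inflow €340 billion: reserves −€340B, deposits −€340B.
Currency withdrawal €62 billion: reserves −€62B, deposits −€62B.
Discount-window repayment €357 billion: reserves −€357B, deposits 0.
OMO sale (to banks) €100 billion: reserves −€100B, deposits 0.
Totals: Δreserves = −€859B, Δdeposits = −€402B.
Δrequired reserves = 20% × −€402B = −€80.4B.
Δexcess reserves = Δreserves − Δrequired = −€859B − (−€80.4B) = -€778.6 billion.

-€778.6 billion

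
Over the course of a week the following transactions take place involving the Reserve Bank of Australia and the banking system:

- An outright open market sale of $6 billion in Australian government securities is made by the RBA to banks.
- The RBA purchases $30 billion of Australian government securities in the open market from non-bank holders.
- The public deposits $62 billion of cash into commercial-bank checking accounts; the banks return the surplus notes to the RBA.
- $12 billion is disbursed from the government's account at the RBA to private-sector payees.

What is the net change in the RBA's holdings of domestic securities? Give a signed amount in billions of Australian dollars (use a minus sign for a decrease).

+$24 billion

OMO sale (to banks) $6 billion: securities removed from the RBA's portfolio → −$6B.
Asset purchase (from non-banks) $30 billion: securities added to the RBA's portfolio → +$30B.
Currency deposit $62 billion: the RBA's securities portfolio is untouched → 0.
Government spending $12 billion: the RBA's securities portfolio is untouched → 0.
Net: −6 + 30 + 0 + 0 = +$24 billion.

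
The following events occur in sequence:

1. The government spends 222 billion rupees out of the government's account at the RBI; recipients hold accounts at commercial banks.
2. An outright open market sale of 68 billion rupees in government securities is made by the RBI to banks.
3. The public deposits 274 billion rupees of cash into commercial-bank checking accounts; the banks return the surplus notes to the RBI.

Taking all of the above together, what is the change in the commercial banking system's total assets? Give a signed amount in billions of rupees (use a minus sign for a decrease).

Government spending 222 billion rupees: bank balance sheets expand → +222B.
OMO sale (to banks) 68 billion rupees: just an asset swap on bank balance sheets → 0.
Currency deposit 274 billion rupees: bank balance sheets expand → +274B.
Net: 222 + 0 + 274 = +496 billion.

+496 billion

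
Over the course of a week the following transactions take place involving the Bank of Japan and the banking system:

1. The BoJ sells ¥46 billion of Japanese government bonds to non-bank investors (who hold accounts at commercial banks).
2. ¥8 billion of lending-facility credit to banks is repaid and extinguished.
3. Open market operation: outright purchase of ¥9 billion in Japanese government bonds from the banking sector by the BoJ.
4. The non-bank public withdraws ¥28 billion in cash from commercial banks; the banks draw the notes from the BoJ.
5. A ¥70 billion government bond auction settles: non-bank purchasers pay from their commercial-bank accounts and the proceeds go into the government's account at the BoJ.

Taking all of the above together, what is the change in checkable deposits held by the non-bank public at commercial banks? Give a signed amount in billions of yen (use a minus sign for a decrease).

Asset sale (to non-banks) ¥46 billion: non-bank counterparties' bank balances fall → −¥46B.
Discount-window repayment ¥8 billion: the counterparty is a bank, so public deposits are unchanged → 0.
OMO purchase (from banks) ¥9 billion: the counterparty is a bank, so public deposits are unchanged → 0.
Currency withdrawal ¥28 billion: non-bank counterparties' bank balances fall → −¥28B.
Government account inflow ¥70 billion: non-bank counterparties' bank balances fall → −¥70B.
Net: −46 + 0 + 0 − 28 − 70 = -¥144 billion.

-¥144 billion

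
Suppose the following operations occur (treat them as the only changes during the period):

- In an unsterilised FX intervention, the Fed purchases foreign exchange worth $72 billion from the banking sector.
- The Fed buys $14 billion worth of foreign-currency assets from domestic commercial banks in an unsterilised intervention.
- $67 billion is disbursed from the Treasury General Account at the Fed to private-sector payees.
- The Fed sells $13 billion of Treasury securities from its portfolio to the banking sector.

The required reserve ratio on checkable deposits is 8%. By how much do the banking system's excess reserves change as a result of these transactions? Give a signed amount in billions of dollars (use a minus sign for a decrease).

FX purchase $72 billion: reserves +$72B, deposits 0.
FX purchase $14 billion: reserves +$14B, deposits 0.
Government spending $67 billion: reserves +$67B, deposits +$67B.
OMO sale (to banks) $13 billion: reserves −$13B, deposits 0.
Totals: Δreserves = +$140B, Δdeposits = +$67B.
Δrequired reserves = 8% × +$67B = +$5.36B.
Δexcess reserves = Δreserves − Δrequired = +$140B − (+$5.36B) = +$134.64 billion.

+$134.64 billion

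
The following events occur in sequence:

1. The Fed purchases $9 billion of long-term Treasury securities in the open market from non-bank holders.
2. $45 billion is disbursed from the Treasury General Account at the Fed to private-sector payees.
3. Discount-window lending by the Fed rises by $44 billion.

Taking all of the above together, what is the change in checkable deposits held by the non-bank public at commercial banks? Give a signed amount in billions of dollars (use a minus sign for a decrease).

+$54 billion

Asset purchase (from non-banks) $9 billion: non-bank counterparties' bank balances rise → +$9B.
Government spending $45 billion: non-bank counterparties' bank balances rise → +$45B.
Discount-window loan $44 billion: the counterparty is a bank, so public deposits are unchanged → 0.
Net: 9 + 45 + 0 = +$54 billion.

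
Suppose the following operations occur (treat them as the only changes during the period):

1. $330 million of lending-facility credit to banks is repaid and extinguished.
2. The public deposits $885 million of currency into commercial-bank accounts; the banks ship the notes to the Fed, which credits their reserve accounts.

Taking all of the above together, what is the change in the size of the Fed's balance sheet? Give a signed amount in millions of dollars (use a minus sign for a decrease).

Discount-window repayment $330 million: a Fed asset is shed → −$330M.
Currency deposit $885 million: only the composition of liabilities changes → 0.
Net: −330 + 0 = -$330 million.

-$330 million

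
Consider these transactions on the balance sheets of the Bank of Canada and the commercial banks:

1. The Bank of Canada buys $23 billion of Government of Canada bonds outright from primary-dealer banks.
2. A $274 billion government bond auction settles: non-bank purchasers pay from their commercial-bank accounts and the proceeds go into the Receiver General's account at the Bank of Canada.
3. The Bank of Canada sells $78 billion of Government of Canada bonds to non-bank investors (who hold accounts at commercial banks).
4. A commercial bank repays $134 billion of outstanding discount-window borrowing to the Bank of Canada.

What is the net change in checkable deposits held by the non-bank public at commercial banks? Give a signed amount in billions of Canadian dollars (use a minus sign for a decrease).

Bank of Canada balance sheet:
  Assets:      Securities −$55B, Loans to banks −$134B
  Liabilities: Bank reserves −$463B, Government deposits +$274B
Commercial banking system:
  Assets:      Reserves at CB −$463B, Securities −$23B
  Liabilities: Checkable deposits −$352B, Borrowings from CB −$134B
So the change in checkable deposits held by the non-bank public at commercial banks is -$352 billion.

-$352 billion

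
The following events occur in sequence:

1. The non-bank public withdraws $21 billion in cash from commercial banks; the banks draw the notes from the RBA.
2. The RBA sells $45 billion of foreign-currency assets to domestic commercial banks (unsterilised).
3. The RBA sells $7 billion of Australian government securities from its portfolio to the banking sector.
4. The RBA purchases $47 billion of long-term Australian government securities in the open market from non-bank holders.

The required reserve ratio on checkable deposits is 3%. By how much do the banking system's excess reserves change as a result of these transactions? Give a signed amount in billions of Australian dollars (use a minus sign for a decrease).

-$26.78 billion

Currency withdrawal $21 billion: reserves −$21B, deposits −$21B.
FX sale $45 billion: reserves −$45B, deposits 0.
OMO sale (to banks) $7 billion: reserves −$7B, deposits 0.
Asset purchase (from non-banks) $47 billion: reserves +$47B, deposits +$47B.
Totals: Δreserves = −$26B, Δdeposits = +$26B.
Δrequired reserves = 3% × +$26B = +$0.78B.
Δexcess reserves = Δreserves − Δrequired = −$26B − (+$0.78B) = -$26.78 billion.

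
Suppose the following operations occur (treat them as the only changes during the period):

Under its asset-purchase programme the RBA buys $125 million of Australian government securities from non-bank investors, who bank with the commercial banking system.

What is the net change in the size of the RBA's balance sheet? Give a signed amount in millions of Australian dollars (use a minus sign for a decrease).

+$125 million

Asset purchase (from non-banks) $125 million: an RBA asset is acquired → +$125M.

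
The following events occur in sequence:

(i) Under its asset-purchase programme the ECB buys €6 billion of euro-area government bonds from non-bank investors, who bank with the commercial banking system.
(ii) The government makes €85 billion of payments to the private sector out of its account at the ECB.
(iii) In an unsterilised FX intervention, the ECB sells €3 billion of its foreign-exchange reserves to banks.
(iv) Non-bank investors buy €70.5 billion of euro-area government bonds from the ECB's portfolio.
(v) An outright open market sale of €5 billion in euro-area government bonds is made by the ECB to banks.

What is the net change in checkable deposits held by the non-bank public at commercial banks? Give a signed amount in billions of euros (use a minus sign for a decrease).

+€20.5 billion

Asset purchase (from non-banks) €6 billion: non-bank counterparties' bank balances rise → +€6B.
Government spending €85 billion: non-bank counterparties' bank balances rise → +€85B.
FX sale €3 billion: the counterparty is a bank, so public deposits are unchanged → 0.
Asset sale (to non-banks) €70.5 billion: non-bank counterparties' bank balances fall → −€70.5B.
OMO sale (to banks) €5 billion: the counterparty is a bank, so public deposits are unchanged → 0.
Net: 6 + 85 + 0 − 70.5 + 0 = +€20.5 billion.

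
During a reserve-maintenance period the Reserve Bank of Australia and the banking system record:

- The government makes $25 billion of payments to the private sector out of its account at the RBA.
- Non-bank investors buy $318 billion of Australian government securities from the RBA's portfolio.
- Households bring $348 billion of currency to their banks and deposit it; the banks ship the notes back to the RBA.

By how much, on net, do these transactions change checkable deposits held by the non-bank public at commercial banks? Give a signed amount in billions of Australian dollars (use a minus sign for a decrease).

RBA balance sheet:
  Assets:      Securities −$318B
  Liabilities: Bank reserves +$55B, Currency in circulation −$348B, Government deposits −$25B
Commercial banking system:
  Assets:      Reserves at CB +$55B
  Liabilities: Checkable deposits +$55B
So the change in checkable deposits held by the non-bank public at commercial banks is +$55 billion.

+$55 billion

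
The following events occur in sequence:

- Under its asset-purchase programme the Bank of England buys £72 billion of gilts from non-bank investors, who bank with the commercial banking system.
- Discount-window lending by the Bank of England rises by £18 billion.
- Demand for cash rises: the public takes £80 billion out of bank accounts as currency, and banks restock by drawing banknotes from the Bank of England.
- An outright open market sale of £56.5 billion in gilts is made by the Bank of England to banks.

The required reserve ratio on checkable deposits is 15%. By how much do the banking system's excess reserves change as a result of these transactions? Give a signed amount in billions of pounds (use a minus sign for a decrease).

-£45.3 billion

Asset purchase (from non-banks) £72 billion: reserves +£72B, deposits +£72B.
Discount-window loan £18 billion: reserves +£18B, deposits 0.
Currency withdrawal £80 billion: reserves −£80B, deposits −£80B.
OMO sale (to banks) £56.5 billion: reserves −£56.5B, deposits 0.
Totals: Δreserves = −£46.5B, Δdeposits = −£8B.
Δrequired reserves = 15% × −£8B = −£1.2B.
Δexcess reserves = Δreserves − Δrequired = −£46.5B − (−£1.2B) = -£45.3 billion.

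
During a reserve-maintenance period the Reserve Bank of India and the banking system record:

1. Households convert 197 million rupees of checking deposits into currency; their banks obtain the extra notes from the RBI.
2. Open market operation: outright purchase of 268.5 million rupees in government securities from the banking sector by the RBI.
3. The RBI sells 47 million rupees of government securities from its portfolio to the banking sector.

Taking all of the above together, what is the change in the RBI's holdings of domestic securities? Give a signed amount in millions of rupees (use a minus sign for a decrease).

Currency withdrawal 197 million rupees: the RBI's securities portfolio is untouched → 0.
OMO purchase (from banks) 268.5 million rupees: securities added to the RBI's portfolio → +268.5M.
OMO sale (to banks) 47 million rupees: securities removed from the RBI's portfolio → −47M.
Net: 0 + 268.5 − 47 = +221.5 million.

+221.5 million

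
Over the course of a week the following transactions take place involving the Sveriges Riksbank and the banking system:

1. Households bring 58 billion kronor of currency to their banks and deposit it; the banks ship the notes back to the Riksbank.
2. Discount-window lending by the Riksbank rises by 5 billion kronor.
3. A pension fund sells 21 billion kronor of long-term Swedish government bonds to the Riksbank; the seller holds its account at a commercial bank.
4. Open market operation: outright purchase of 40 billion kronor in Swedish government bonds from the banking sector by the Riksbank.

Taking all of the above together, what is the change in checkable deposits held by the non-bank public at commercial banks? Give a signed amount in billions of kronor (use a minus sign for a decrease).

+79 billion

Currency deposit 58 billion kronor: non-bank counterparties' bank balances rise → +58B.
Discount-window loan 5 billion kronor: the counterparty is a bank, so public deposits are unchanged → 0.
Asset purchase (from non-banks) 21 billion kronor: non-bank counterparties' bank balances rise → +21B.
OMO purchase (from banks) 40 billion kronor: the counterparty is a bank, so public deposits are unchanged → 0.
Net: 58 + 0 + 21 + 0 = +79 billion.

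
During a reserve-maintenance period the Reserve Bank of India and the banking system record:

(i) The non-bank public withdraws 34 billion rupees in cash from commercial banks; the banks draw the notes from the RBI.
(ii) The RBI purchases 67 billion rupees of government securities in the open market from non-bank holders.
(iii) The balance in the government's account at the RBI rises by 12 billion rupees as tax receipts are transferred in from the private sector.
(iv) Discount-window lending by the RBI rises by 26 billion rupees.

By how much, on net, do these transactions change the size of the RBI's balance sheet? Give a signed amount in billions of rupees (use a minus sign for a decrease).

+93 billion

Currency withdrawal 34 billion rupees: only the composition of liabilities changes → 0.
Asset purchase (from non-banks) 67 billion rupees: an RBI asset is acquired → +67B.
Government account inflow 12 billion rupees: only the composition of liabilities changes → 0.
Discount-window loan 26 billion rupees: an RBI asset is acquired → +26B.
Net: 0 + 67 + 0 + 26 = +93 billion.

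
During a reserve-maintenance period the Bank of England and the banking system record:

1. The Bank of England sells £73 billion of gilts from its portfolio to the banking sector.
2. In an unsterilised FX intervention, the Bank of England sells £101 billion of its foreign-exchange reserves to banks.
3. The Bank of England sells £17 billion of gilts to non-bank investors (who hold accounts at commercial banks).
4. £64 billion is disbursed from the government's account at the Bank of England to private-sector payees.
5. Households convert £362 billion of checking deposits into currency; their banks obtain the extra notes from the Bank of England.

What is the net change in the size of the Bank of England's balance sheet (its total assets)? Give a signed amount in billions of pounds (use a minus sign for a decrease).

OMO sale (to banks) £73 billion: a Bank of England asset is shed → −£73B.
FX sale £101 billion: a Bank of England asset is shed → −£101B.
Asset sale (to non-banks) £17 billion: a Bank of England asset is shed → −£17B.
Government spending £64 billion: only the composition of liabilities changes → 0.
Currency withdrawal £362 billion: only the composition of liabilities changes → 0.
Net: −73 − 101 − 17 + 0 + 0 = -£191 billion.

-£191 billion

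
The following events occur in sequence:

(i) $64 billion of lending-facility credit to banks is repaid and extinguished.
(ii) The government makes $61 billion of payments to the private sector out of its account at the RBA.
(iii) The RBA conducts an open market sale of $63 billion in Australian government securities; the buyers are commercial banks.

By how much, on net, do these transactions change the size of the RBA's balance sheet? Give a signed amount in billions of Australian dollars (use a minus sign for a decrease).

Discount-window repayment $64 billion: an RBA asset is shed → −$64B.
Government spending $61 billion: only the composition of liabilities changes → 0.
OMO sale (to banks) $63 billion: an RBA asset is shed → −$63B.
Net: −64 + 0 − 63 = -$127 billion.

-$127 billion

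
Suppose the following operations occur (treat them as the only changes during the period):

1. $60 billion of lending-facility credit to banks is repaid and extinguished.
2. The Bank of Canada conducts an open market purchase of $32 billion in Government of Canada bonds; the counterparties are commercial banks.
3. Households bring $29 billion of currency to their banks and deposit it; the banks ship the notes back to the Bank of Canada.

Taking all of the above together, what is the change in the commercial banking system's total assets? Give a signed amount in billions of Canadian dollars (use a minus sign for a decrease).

Bank of Canada balance sheet:
  Assets:      Securities +$32B, Loans to banks −$60B
  Liabilities: Bank reserves +$1B, Currency in circulation −$29B
Commercial banking system:
  Assets:      Reserves at CB +$1B, Securities −$32B
  Liabilities: Checkable deposits +$29B, Borrowings from CB −$60B
Change in total bank assets = -$31 billion.

-$31 billion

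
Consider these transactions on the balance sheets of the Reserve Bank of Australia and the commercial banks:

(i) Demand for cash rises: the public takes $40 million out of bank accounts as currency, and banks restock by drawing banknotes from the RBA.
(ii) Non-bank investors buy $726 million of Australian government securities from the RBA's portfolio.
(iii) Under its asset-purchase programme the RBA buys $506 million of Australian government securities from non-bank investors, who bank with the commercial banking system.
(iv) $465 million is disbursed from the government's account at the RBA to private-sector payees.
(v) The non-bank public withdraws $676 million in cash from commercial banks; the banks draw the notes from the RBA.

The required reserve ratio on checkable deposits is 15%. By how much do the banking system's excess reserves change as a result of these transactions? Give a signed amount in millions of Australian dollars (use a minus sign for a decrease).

Currency withdrawal $40 million: reserves −$40M, deposits −$40M.
Asset sale (to non-banks) $726 million: reserves −$726M, deposits −$726M.
Asset purchase (from non-banks) $506 million: reserves +$506M, deposits +$506M.
Government spending $465 million: reserves +$465M, deposits +$465M.
Currency withdrawal $676 million: reserves −$676M, deposits −$676M.
Totals: Δreserves = −$471M, Δdeposits = −$471M.
Δrequired reserves = 15% × −$471M = −$70.65M.
Δexcess reserves = Δreserves − Δrequired = −$471M − (−$70.65M) = -$400.35 million.

-$400.35 million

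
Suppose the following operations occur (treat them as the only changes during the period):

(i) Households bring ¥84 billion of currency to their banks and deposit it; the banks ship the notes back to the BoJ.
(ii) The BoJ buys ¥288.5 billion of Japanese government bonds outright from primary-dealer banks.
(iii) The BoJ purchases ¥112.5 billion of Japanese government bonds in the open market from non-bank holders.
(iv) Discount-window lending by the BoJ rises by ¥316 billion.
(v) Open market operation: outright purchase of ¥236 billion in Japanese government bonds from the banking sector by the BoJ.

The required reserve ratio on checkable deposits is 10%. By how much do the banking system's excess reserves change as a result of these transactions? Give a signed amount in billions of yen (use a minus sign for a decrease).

+¥1017.35 billion

Currency deposit ¥84 billion: reserves +¥84B, deposits +¥84B.
OMO purchase (from banks) ¥288.5 billion: reserves +¥288.5B, deposits 0.
Asset purchase (from non-banks) ¥112.5 billion: reserves +¥112.5B, deposits +¥112.5B.
Discount-window loan ¥316 billion: reserves +¥316B, deposits 0.
OMO purchase (from banks) ¥236 billion: reserves +¥236B, deposits 0.
Totals: Δreserves = +¥1037B, Δdeposits = +¥196.5B.
Δrequired reserves = 10% × +¥196.5B = +¥19.65B.
Δexcess reserves = Δreserves − Δrequired = +¥1037B − (+¥19.65B) = +¥1017.35 billion.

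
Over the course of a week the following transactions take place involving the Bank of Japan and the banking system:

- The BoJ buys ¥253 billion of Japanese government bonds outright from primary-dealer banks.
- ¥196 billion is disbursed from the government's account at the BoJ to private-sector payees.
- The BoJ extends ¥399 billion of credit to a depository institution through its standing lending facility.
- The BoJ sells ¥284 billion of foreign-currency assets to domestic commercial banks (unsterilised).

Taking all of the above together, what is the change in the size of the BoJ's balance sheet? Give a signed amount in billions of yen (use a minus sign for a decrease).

OMO purchase (from banks) ¥253 billion: a BoJ asset is acquired → +¥253B.
Government spending ¥196 billion: only the composition of liabilities changes → 0.
Discount-window loan ¥399 billion: a BoJ asset is acquired → +¥399B.
FX sale ¥284 billion: a BoJ asset is shed → −¥284B.
Net: 253 + 0 + 399 − 284 = +¥368 billion.

+¥368 billion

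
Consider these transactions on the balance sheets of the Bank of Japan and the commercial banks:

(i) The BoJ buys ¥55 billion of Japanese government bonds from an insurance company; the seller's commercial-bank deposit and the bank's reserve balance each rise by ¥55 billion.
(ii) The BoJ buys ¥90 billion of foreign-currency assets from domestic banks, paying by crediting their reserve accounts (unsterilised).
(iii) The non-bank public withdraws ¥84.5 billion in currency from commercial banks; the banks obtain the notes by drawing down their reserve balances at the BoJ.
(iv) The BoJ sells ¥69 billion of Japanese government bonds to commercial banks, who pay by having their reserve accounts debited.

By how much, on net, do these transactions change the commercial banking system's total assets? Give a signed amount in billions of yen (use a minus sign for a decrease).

Asset purchase (from non-banks) ¥55 billion: bank balance sheets expand → +¥55B.
FX purchase ¥90 billion: just an asset swap on bank balance sheets → 0.
Currency withdrawal ¥84.5 billion: bank balance sheets shrink → −¥84.5B.
OMO sale (to banks) ¥69 billion: just an asset swap on bank balance sheets → 0.
Net: 55 + 0 − 84.5 + 0 = -¥29.5 billion.

-¥29.5 billion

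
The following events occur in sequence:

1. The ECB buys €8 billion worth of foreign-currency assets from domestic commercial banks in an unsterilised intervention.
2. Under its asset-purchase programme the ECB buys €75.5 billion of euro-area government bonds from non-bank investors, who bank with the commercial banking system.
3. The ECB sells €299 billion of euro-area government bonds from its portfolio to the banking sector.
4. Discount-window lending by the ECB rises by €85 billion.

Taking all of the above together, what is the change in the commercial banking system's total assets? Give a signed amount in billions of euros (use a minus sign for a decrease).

ECB balance sheet:
  Assets:      Securities −€223.5B, Loans to banks +€85B, Foreign assets +€8B
  Liabilities: Bank reserves −€130.5B
Commercial banking system:
  Assets:      Reserves at CB −€130.5B, Securities +€299B, Foreign assets −€8B
  Liabilities: Checkable deposits +€75.5B, Borrowings from CB +€85B
Change in total bank assets = +€160.5 billion.

+€160.5 billion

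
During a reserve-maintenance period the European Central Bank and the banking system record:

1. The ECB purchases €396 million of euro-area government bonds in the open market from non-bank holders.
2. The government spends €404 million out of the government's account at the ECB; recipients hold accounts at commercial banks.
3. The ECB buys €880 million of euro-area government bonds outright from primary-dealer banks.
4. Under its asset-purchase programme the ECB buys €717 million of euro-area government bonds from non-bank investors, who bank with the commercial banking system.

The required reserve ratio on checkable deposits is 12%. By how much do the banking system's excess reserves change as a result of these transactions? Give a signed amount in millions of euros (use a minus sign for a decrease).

+€2214.96 million

Asset purchase (from non-banks) €396 million: reserves +€396M, deposits +€396M.
Government spending €404 million: reserves +€404M, deposits +€404M.
OMO purchase (from banks) €880 million: reserves +€880M, deposits 0.
Asset purchase (from non-banks) €717 million: reserves +€717M, deposits +€717M.
Totals: Δreserves = +€2397M, Δdeposits = +€1517M.
Δrequired reserves = 12% × +€1517M = +€182.04M.
Δexcess reserves = Δreserves − Δrequired = +€2397M − (+€182.04M) = +€2214.96 million.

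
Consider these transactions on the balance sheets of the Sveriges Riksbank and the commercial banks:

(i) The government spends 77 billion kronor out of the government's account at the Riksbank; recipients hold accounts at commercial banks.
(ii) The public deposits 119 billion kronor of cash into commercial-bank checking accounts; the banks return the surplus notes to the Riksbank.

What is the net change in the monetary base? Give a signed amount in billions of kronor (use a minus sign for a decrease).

+77 billion

Government spending 77 billion kronor: a non-base liability converts back to reserves → +77B.
Currency deposit 119 billion kronor: just a shift between currency and reserves — both are base money → 0.
Net: 77 + 0 = +77 billion.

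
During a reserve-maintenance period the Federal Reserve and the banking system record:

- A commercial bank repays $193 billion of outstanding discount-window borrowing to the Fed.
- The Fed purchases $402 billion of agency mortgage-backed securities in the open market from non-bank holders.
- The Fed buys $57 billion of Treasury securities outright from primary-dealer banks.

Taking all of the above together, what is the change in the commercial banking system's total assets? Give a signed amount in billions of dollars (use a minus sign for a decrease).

Discount-window repayment $193 billion: bank balance sheets shrink → −$193B.
Asset purchase (from non-banks) $402 billion: bank balance sheets expand → +$402B.
OMO purchase (from banks) $57 billion: just an asset swap on bank balance sheets → 0.
Net: −193 + 402 + 0 = +$209 billion.

+$209 billion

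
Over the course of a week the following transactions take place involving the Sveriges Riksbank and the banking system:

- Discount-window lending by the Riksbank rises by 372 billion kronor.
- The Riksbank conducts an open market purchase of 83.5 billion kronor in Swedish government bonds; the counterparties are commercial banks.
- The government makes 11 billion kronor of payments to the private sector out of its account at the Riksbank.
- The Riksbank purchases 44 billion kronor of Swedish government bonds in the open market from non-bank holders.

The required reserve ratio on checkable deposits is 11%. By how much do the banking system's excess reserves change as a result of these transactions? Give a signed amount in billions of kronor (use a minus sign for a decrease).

Discount-window loan 372 billion kronor: reserves +372B, deposits 0.
OMO purchase (from banks) 83.5 billion kronor: reserves +83.5B, deposits 0.
Government spending 11 billion kronor: reserves +11B, deposits +11B.
Asset purchase (from non-banks) 44 billion kronor: reserves +44B, deposits +44B.
Totals: Δreserves = +510.5B, Δdeposits = +55B.
Δrequired reserves = 11% × +55B = +6.05B.
Δexcess reserves = Δreserves − Δrequired = +510.5B − (+6.05B) = +504.45 billion.

+504.45 billion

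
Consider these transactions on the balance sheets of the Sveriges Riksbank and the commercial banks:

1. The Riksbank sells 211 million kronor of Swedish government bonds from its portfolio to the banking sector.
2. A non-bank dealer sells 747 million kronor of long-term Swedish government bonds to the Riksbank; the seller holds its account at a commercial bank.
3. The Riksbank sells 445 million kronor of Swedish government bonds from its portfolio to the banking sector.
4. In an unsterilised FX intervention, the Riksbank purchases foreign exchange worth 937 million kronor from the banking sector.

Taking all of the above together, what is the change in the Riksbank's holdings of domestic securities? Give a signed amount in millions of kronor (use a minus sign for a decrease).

Riksbank balance sheet:
  Assets:      Securities +91M, Foreign assets +937M
  Liabilities: Bank reserves +1028M
So the change in the Riksbank's holdings of domestic securities is +91 million.

+91 million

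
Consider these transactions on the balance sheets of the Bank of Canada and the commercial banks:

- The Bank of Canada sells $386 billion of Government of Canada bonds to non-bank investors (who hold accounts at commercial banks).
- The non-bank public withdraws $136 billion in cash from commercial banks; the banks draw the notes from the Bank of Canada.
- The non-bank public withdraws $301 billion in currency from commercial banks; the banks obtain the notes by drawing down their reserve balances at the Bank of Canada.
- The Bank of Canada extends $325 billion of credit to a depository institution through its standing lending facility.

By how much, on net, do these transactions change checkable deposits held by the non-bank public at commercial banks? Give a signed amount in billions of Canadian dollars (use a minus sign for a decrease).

Asset sale (to non-banks) $386 billion: non-bank counterparties' bank balances fall → −$386B.
Currency withdrawal $136 billion: non-bank counterparties' bank balances fall → −$136B.
Currency withdrawal $301 billion: non-bank counterparties' bank balances fall → −$301B.
Discount-window loan $325 billion: the counterparty is a bank, so public deposits are unchanged → 0.
Net: −386 − 136 − 301 + 0 = -$823 billion.

-$823 billion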